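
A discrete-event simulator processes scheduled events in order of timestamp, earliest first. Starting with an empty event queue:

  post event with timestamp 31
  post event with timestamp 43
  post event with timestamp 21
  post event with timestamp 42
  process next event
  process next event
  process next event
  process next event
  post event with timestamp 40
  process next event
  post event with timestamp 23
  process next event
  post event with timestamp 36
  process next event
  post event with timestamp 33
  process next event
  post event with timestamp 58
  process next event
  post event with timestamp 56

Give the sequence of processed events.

insert 31 → {31}
insert 43 → {31, 43}
insert 21 → {21, 31, 43}
insert 42 → {21, 31, 42, 43}
process next event → 21; now {31, 42, 43}
process next event → 31; now {42, 43}
process next event → 42; now {43}
process next event → 43; now {}
insert 40 → {40}
process next event → 40; now {}
insert 23 → {23}
process next event → 23; now {}
insert 36 → {36}
process next event → 36; now {}
insert 33 → {33}
process next event → 33; now {}
insert 58 → {58}
process next event → 58; now {}
insert 56 → {56}

[21, 31, 42, 43, 40, 23, 36, 33, 58]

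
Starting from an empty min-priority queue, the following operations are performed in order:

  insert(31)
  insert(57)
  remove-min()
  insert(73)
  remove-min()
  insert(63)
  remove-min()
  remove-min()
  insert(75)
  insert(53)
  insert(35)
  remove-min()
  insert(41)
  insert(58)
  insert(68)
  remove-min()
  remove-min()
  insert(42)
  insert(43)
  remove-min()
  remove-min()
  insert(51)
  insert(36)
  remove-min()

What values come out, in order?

insert 31 → {31}
insert 57 → {31, 57}
remove-min → 31; now {57}
insert 73 → {57, 73}
remove-min → 57; now {73}
insert 63 → {63, 73}
remove-min → 63; now {73}
remove-min → 73; now {}
insert 75 → {75}
insert 53 → {53, 75}
insert 35 → {35, 53, 75}
remove-min → 35; now {53, 75}
insert 41 → {41, 53, 75}
insert 58 → {41, 53, 58, 75}
insert 68 → {41, 53, 58, 68, 75}
remove-min → 41; now {53, 58, 68, 75}
remove-min → 53; now {58, 68, 75}
insert 42 → {42, 58, 68, 75}
insert 43 → {42, 43, 58, 68, 75}
remove-min → 42; now {43, 58, 68, 75}
remove-min → 43; now {58, 68, 75}
insert 51 → {51, 58, 68, 75}
insert 36 → {36, 51, 58, 68, 75}
remove-min → 36; now {51, 58, 68, 75}

[31, 57, 63, 73, 35, 41, 53, 42, 43, 36]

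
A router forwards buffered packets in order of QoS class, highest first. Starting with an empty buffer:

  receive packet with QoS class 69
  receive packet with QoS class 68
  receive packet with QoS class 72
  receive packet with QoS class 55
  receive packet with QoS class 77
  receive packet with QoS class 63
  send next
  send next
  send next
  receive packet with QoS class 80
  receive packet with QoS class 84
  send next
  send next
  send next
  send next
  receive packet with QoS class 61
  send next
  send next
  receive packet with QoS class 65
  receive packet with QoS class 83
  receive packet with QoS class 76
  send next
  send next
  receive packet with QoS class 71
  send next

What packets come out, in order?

77 → 72 → 69 → 84 → 80 → 68 → 63 → 61 → 55 → 83 → 76 → 71

insert 69 → {69}
insert 68 → {69, 68}
insert 72 → {72, 69, 68}
insert 55 → {72, 69, 68, 55}
insert 77 → {77, 72, 69, 68, 55}
insert 63 → {77, 72, 69, 68, 63, 55}
send next → 77; now {72, 69, 68, 63, 55}
send next → 72; now {69, 68, 63, 55}
send next → 69; now {68, 63, 55}
insert 80 → {80, 68, 63, 55}
insert 84 → {84, 80, 68, 63, 55}
send next → 84; now {80, 68, 63, 55}
send next → 80; now {68, 63, 55}
send next → 68; now {63, 55}
send next → 63; now {55}
insert 61 → {61, 55}
send next → 61; now {55}
send next → 55; now {}
insert 65 → {65}
insert 83 → {83, 65}
insert 76 → {83, 76, 65}
send next → 83; now {76, 65}
send next → 76; now {65}
insert 71 → {71, 65}
send next → 71; now {65}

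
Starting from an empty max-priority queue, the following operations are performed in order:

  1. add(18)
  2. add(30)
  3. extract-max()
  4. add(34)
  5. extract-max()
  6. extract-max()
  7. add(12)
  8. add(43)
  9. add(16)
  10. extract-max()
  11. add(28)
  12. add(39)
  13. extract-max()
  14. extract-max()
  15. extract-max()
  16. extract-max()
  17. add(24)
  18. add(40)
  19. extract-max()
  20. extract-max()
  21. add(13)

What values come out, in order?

30, 34, 18, 43, 39, 28, 16, 12, 40, 24

insert 18 → {18}
insert 30 → {30, 18}
extract-max → 30; now {18}
insert 34 → {34, 18}
extract-max → 34; now {18}
extract-max → 18; now {}
insert 12 → {12}
insert 43 → {43, 12}
insert 16 → {43, 16, 12}
extract-max → 43; now {16, 12}
insert 28 → {28, 16, 12}
insert 39 → {39, 28, 16, 12}
extract-max → 39; now {28, 16, 12}
extract-max → 28; now {16, 12}
extract-max → 16; now {12}
extract-max → 12; now {}
insert 24 → {24}
insert 40 → {40, 24}
extract-max → 40; now {24}
extract-max → 24; now {}
insert 13 → {13}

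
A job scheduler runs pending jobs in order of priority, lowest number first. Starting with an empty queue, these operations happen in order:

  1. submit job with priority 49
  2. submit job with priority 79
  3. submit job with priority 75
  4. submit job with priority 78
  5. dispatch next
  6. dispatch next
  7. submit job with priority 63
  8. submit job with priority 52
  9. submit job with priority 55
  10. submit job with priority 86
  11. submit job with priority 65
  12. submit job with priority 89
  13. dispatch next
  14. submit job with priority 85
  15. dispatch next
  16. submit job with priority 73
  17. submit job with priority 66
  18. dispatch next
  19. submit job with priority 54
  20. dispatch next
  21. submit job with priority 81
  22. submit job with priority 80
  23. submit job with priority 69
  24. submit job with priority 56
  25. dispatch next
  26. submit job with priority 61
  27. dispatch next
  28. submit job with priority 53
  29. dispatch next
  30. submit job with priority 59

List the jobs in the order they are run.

insert 49 → {49}
insert 79 → {49, 79}
insert 75 → {49, 75, 79}
insert 78 → {49, 75, 78, 79}
dispatch next → 49; now {75, 78, 79}
dispatch next → 75; now {78, 79}
insert 63 → {63, 78, 79}
insert 52 → {52, 63, 78, 79}
insert 55 → {52, 55, 63, 78, 79}
insert 86 → {52, 55, 63, 78, 79, 86}
insert 65 → {52, 55, 63, 65, 78, 79, 86}
insert 89 → {52, 55, 63, 65, 78, 79, 86, 89}
dispatch next → 52; now {55, 63, 65, 78, 79, 86, 89}
insert 85 → {55, 63, 65, 78, 79, 85, 86, 89}
dispatch next → 55; now {63, 65, 78, 79, 85, 86, 89}
insert 73 → {63, 65, 73, 78, 79, 85, 86, 89}
insert 66 → {63, 65, 66, 73, 78, 79, 85, 86, 89}
dispatch next → 63; now {65, 66, 73, 78, 79, 85, 86, 89}
insert 54 → {54, 65, 66, 73, 78, 79, 85, 86, 89}
dispatch next → 54; now {65, 66, 73, 78, 79, 85, 86, 89}
insert 81 → {65, 66, 73, 78, 79, 81, 85, 86, 89}
insert 80 → {65, 66, 73, 78, 79, 80, 81, 85, 86, 89}
insert 69 → {65, 66, 69, 73, 78, 79, 80, 81, 85, 86, 89}
insert 56 → {56, 65, 66, 69, 73, 78, 79, 80, 81, 85, 86, 89}
dispatch next → 56; now {65, 66, 69, 73, 78, 79, 80, 81, 85, 86, 89}
insert 61 → {61, 65, 66, 69, 73, 78, 79, 80, 81, 85, 86, 89}
dispatch next → 61; now {65, 66, 69, 73, 78, 79, 80, 81, 85, 86, 89}
insert 53 → {53, 65, 66, 69, 73, 78, 79, 80, 81, 85, 86, 89}
dispatch next → 53; now {65, 66, 69, 73, 78, 79, 80, 81, 85, 86, 89}
insert 59 → {59, 65, 66, 69, 73, 78, 79, 80, 81, 85, 86, 89}

49 → 75 → 52 → 55 → 63 → 54 → 56 → 61 → 53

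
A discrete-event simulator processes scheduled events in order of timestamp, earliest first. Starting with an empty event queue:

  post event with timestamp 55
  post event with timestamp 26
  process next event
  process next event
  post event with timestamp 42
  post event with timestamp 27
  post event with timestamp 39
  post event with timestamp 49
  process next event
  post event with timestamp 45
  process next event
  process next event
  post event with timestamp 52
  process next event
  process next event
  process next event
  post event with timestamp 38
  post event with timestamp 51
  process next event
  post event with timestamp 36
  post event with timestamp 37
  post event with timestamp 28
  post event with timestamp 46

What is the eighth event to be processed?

52

insert 55 → {55}
insert 26 → {26, 55}
process next event → 26; now {55}
process next event → 55; now {}
insert 42 → {42}
insert 27 → {27, 42}
insert 39 → {27, 39, 42}
insert 49 → {27, 39, 42, 49}
process next event → 27; now {39, 42, 49}
insert 45 → {39, 42, 45, 49}
process next event → 39; now {42, 45, 49}
process next event → 42; now {45, 49}
insert 52 → {45, 49, 52}
process next event → 45; now {49, 52}
process next event → 49; now {52}
process next event → 52; now {}
insert 38 → {38}
insert 51 → {38, 51}
process next event → 38; now {51}
insert 36 → {36, 51}
insert 37 → {36, 37, 51}
insert 28 → {28, 36, 37, 51}
insert 46 → {28, 36, 37, 46, 51}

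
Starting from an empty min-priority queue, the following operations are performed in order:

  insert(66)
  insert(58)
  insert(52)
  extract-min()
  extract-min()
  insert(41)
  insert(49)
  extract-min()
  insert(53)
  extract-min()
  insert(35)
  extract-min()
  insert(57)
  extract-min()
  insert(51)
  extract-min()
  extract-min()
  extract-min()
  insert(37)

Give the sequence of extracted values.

52 → 58 → 41 → 49 → 35 → 53 → 51 → 57 → 66

insert 66 → {66}
insert 58 → {58, 66}
insert 52 → {52, 58, 66}
extract-min → 52; now {58, 66}
extract-min → 58; now {66}
insert 41 → {41, 66}
insert 49 → {41, 49, 66}
extract-min → 41; now {49, 66}
insert 53 → {49, 53, 66}
extract-min → 49; now {53, 66}
insert 35 → {35, 53, 66}
extract-min → 35; now {53, 66}
insert 57 → {53, 57, 66}
extract-min → 53; now {57, 66}
insert 51 → {51, 57, 66}
extract-min → 51; now {57, 66}
extract-min → 57; now {66}
extract-min → 66; now {}
insert 37 → {37}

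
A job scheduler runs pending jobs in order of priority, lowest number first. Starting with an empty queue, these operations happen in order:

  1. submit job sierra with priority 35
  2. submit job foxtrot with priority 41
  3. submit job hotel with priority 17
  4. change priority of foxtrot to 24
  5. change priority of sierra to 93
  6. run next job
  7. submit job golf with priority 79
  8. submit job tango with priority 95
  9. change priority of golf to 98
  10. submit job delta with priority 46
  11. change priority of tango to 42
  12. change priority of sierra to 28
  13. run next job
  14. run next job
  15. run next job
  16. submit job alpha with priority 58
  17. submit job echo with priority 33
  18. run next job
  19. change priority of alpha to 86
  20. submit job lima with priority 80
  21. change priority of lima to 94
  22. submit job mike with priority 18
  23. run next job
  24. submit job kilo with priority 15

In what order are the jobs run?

hotel → foxtrot → sierra → tango → echo → mike

add sierra (priority 35) → {sierra:35}
add foxtrot (priority 41) → {sierra:35, foxtrot:41}
add hotel (priority 17) → {hotel:17, sierra:35, foxtrot:41}
update foxtrot to priority 24 → {hotel:17, foxtrot:24, sierra:35}
update sierra to priority 93 → {hotel:17, foxtrot:24, sierra:93}
run next job → hotel; now {foxtrot:24, sierra:93}
add golf (priority 79) → {foxtrot:24, golf:79, sierra:93}
add tango (priority 95) → {foxtrot:24, golf:79, sierra:93, tango:95}
update golf to priority 98 → {foxtrot:24, sierra:93, tango:95, golf:98}
add delta (priority 46) → {foxtrot:24, delta:46, sierra:93, tango:95, golf:98}
update tango to priority 42 → {foxtrot:24, tango:42, delta:46, sierra:93, golf:98}
update sierra to priority 28 → {foxtrot:24, sierra:28, tango:42, delta:46, golf:98}
run next job → foxtrot; now {sierra:28, tango:42, delta:46, golf:98}
run next job → sierra; now {tango:42, delta:46, golf:98}
run next job → tango; now {delta:46, golf:98}
add alpha (priority 58) → {delta:46, alpha:58, golf:98}
add echo (priority 33) → {echo:33, delta:46, alpha:58, golf:98}
run next job → echo; now {delta:46, alpha:58, golf:98}
update alpha to priority 86 → {delta:46, alpha:86, golf:98}
add lima (priority 80) → {delta:46, lima:80, alpha:86, golf:98}
update lima to priority 94 → {delta:46, alpha:86, lima:94, golf:98}
add mike (priority 18) → {mike:18, delta:46, alpha:86, lima:94, golf:98}
run next job → mike; now {delta:46, alpha:86, lima:94, golf:98}
add kilo (priority 15) → {kilo:15, delta:46, alpha:86, lima:94, golf:98}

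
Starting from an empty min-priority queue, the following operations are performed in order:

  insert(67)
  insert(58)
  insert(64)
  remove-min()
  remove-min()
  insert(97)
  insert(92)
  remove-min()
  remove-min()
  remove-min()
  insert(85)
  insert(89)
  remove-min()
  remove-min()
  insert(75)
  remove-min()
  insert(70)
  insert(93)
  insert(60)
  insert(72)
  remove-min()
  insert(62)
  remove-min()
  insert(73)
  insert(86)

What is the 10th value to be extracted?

62

insert 67 → {67}
insert 58 → {58, 67}
insert 64 → {58, 64, 67}
remove-min → 58; now {64, 67}
remove-min → 64; now {67}
insert 97 → {67, 97}
insert 92 → {67, 92, 97}
remove-min → 67; now {92, 97}
remove-min → 92; now {97}
remove-min → 97; now {}
insert 85 → {85}
insert 89 → {85, 89}
remove-min → 85; now {89}
remove-min → 89; now {}
insert 75 → {75}
remove-min → 75; now {}
insert 70 → {70}
insert 93 → {70, 93}
insert 60 → {60, 70, 93}
insert 72 → {60, 70, 72, 93}
remove-min → 60; now {70, 72, 93}
insert 62 → {62, 70, 72, 93}
remove-min → 62; now {70, 72, 93}
insert 73 → {70, 72, 73, 93}
insert 86 → {70, 72, 73, 86, 93}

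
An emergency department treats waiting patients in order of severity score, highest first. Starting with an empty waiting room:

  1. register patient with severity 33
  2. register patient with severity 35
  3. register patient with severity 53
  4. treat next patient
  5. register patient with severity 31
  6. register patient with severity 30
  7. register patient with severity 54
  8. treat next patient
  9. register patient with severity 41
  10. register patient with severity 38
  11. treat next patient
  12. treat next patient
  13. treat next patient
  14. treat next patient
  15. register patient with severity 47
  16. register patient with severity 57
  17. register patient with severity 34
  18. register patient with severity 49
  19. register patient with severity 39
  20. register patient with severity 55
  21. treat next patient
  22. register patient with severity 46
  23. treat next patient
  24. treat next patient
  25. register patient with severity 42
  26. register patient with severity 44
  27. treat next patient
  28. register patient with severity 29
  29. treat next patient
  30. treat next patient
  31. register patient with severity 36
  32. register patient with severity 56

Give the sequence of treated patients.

insert 33 → {33}
insert 35 → {35, 33}
insert 53 → {53, 35, 33}
treat next patient → 53; now {35, 33}
insert 31 → {35, 33, 31}
insert 30 → {35, 33, 31, 30}
insert 54 → {54, 35, 33, 31, 30}
treat next patient → 54; now {35, 33, 31, 30}
insert 41 → {41, 35, 33, 31, 30}
insert 38 → {41, 38, 35, 33, 31, 30}
treat next patient → 41; now {38, 35, 33, 31, 30}
treat next patient → 38; now {35, 33, 31, 30}
treat next patient → 35; now {33, 31, 30}
treat next patient → 33; now {31, 30}
insert 47 → {47, 31, 30}
insert 57 → {57, 47, 31, 30}
insert 34 → {57, 47, 34, 31, 30}
insert 49 → {57, 49, 47, 34, 31, 30}
insert 39 → {57, 49, 47, 39, 34, 31, 30}
insert 55 → {57, 55, 49, 47, 39, 34, 31, 30}
treat next patient → 57; now {55, 49, 47, 39, 34, 31, 30}
insert 46 → {55, 49, 47, 46, 39, 34, 31, 30}
treat next patient → 55; now {49, 47, 46, 39, 34, 31, 30}
treat next patient → 49; now {47, 46, 39, 34, 31, 30}
insert 42 → {47, 46, 42, 39, 34, 31, 30}
insert 44 → {47, 46, 44, 42, 39, 34, 31, 30}
treat next patient → 47; now {46, 44, 42, 39, 34, 31, 30}
insert 29 → {46, 44, 42, 39, 34, 31, 30, 29}
treat next patient → 46; now {44, 42, 39, 34, 31, 30, 29}
treat next patient → 44; now {42, 39, 34, 31, 30, 29}
insert 36 → {42, 39, 36, 34, 31, 30, 29}
insert 56 → {56, 42, 39, 36, 34, 31, 30, 29}

[53, 54, 41, 38, 35, 33, 57, 55, 49, 47, 46, 44]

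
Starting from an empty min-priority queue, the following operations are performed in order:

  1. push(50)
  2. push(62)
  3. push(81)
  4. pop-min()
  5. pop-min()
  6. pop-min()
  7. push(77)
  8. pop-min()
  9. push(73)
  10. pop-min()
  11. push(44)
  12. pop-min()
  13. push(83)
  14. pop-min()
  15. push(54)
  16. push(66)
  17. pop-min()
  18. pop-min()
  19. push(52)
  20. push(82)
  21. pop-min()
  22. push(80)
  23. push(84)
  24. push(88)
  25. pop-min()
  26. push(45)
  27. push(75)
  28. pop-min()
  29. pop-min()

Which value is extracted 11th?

80

insert 50 → {50}
insert 62 → {50, 62}
insert 81 → {50, 62, 81}
pop-min → 50; now {62, 81}
pop-min → 62; now {81}
pop-min → 81; now {}
insert 77 → {77}
pop-min → 77; now {}
insert 73 → {73}
pop-min → 73; now {}
insert 44 → {44}
pop-min → 44; now {}
insert 83 → {83}
pop-min → 83; now {}
insert 54 → {54}
insert 66 → {54, 66}
pop-min → 54; now {66}
pop-min → 66; now {}
insert 52 → {52}
insert 82 → {52, 82}
pop-min → 52; now {82}
insert 80 → {80, 82}
insert 84 → {80, 82, 84}
insert 88 → {80, 82, 84, 88}
pop-min → 80; now {82, 84, 88}
insert 45 → {45, 82, 84, 88}
insert 75 → {45, 75, 82, 84, 88}
pop-min → 45; now {75, 82, 84, 88}
pop-min → 75; now {82, 84, 88}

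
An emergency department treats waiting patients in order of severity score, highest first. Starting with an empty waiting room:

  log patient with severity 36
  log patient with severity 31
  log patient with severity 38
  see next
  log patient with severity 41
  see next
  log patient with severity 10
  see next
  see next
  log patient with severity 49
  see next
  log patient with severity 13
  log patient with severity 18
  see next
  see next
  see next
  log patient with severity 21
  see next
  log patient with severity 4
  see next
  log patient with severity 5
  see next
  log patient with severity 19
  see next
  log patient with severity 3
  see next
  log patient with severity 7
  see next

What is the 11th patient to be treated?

5

insert 36 → {36}
insert 31 → {36, 31}
insert 38 → {38, 36, 31}
see next → 38; now {36, 31}
insert 41 → {41, 36, 31}
see next → 41; now {36, 31}
insert 10 → {36, 31, 10}
see next → 36; now {31, 10}
see next → 31; now {10}
insert 49 → {49, 10}
see next → 49; now {10}
insert 13 → {13, 10}
insert 18 → {18, 13, 10}
see next → 18; now {13, 10}
see next → 13; now {10}
see next → 10; now {}
insert 21 → {21}
see next → 21; now {}
insert 4 → {4}
see next → 4; now {}
insert 5 → {5}
see next → 5; now {}
insert 19 → {19}
see next → 19; now {}
insert 3 → {3}
see next → 3; now {}
insert 7 → {7}
see next → 7; now {}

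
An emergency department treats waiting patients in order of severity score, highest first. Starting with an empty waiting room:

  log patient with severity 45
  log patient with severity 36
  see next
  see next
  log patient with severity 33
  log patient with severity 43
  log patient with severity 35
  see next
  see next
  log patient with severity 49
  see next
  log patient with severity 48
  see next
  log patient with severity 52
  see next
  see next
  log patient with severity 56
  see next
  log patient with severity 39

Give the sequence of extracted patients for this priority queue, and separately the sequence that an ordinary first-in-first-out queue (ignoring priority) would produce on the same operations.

priority queue: 45, 36, 43, 35, 49, 48, 52, 33, 56; FIFO queue: [45, 36, 33, 43, 35, 49, 48, 52, 56]

insert 45 → {45}
insert 36 → {45, 36}
see next → 45; now {36}
see next → 36; now {}
insert 33 → {33}
insert 43 → {43, 33}
insert 35 → {43, 35, 33}
see next → 43; now {35, 33}
see next → 35; now {33}
insert 49 → {49, 33}
see next → 49; now {33}
insert 48 → {48, 33}
see next → 48; now {33}
insert 52 → {52, 33}
see next → 52; now {33}
see next → 33; now {}
insert 56 → {56}
see next → 56; now {}
insert 39 → {39}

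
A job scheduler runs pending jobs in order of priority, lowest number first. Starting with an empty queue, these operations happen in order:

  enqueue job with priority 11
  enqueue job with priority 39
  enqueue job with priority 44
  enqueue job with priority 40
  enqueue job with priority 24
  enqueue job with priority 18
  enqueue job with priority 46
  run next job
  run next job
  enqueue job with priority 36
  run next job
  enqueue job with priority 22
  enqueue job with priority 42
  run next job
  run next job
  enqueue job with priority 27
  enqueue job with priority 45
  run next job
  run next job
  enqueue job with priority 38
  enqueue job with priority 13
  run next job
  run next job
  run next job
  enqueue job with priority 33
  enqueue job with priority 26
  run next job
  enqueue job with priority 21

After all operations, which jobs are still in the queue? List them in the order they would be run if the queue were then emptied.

21 → 33 → 42 → 44 → 45 → 46

insert 11 → {11}
insert 39 → {11, 39}
insert 44 → {11, 39, 44}
insert 40 → {11, 39, 40, 44}
insert 24 → {11, 24, 39, 40, 44}
insert 18 → {11, 18, 24, 39, 40, 44}
insert 46 → {11, 18, 24, 39, 40, 44, 46}
run next job → 11; now {18, 24, 39, 40, 44, 46}
run next job → 18; now {24, 39, 40, 44, 46}
insert 36 → {24, 36, 39, 40, 44, 46}
run next job → 24; now {36, 39, 40, 44, 46}
insert 22 → {22, 36, 39, 40, 44, 46}
insert 42 → {22, 36, 39, 40, 42, 44, 46}
run next job → 22; now {36, 39, 40, 42, 44, 46}
run next job → 36; now {39, 40, 42, 44, 46}
insert 27 → {27, 39, 40, 42, 44, 46}
insert 45 → {27, 39, 40, 42, 44, 45, 46}
run next job → 27; now {39, 40, 42, 44, 45, 46}
run next job → 39; now {40, 42, 44, 45, 46}
insert 38 → {38, 40, 42, 44, 45, 46}
insert 13 → {13, 38, 40, 42, 44, 45, 46}
run next job → 13; now {38, 40, 42, 44, 45, 46}
run next job → 38; now {40, 42, 44, 45, 46}
run next job → 40; now {42, 44, 45, 46}
insert 33 → {33, 42, 44, 45, 46}
insert 26 → {26, 33, 42, 44, 45, 46}
run next job → 26; now {33, 42, 44, 45, 46}
insert 21 → {21, 33, 42, 44, 45, 46}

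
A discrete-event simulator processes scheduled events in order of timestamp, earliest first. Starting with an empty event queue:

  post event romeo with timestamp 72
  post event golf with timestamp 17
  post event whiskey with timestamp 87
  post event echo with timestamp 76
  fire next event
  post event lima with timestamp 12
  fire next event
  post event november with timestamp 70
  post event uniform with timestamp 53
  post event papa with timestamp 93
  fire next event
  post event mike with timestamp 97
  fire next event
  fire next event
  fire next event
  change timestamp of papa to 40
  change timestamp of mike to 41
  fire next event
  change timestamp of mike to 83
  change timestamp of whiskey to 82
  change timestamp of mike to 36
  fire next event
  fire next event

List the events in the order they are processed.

[golf, lima, uniform, november, romeo, echo, papa, mike, whiskey]

add romeo (timestamp 72) → {romeo:72}
add golf (timestamp 17) → {golf:17, romeo:72}
add whiskey (timestamp 87) → {golf:17, romeo:72, whiskey:87}
add echo (timestamp 76) → {golf:17, romeo:72, echo:76, whiskey:87}
fire next event → golf; now {romeo:72, echo:76, whiskey:87}
add lima (timestamp 12) → {lima:12, romeo:72, echo:76, whiskey:87}
fire next event → lima; now {romeo:72, echo:76, whiskey:87}
add november (timestamp 70) → {november:70, romeo:72, echo:76, whiskey:87}
add uniform (timestamp 53) → {uniform:53, november:70, romeo:72, echo:76, whiskey:87}
add papa (timestamp 93) → {uniform:53, november:70, romeo:72, echo:76, whiskey:87, papa:93}
fire next event → uniform; now {november:70, romeo:72, echo:76, whiskey:87, papa:93}
add mike (timestamp 97) → {november:70, romeo:72, echo:76, whiskey:87, papa:93, mike:97}
fire next event → november; now {romeo:72, echo:76, whiskey:87, papa:93, mike:97}
fire next event → romeo; now {echo:76, whiskey:87, papa:93, mike:97}
fire next event → echo; now {whiskey:87, papa:93, mike:97}
update papa to timestamp 40 → {papa:40, whiskey:87, mike:97}
update mike to timestamp 41 → {papa:40, mike:41, whiskey:87}
fire next event → papa; now {mike:41, whiskey:87}
update mike to timestamp 83 → {mike:83, whiskey:87}
update whiskey to timestamp 82 → {whiskey:82, mike:83}
update mike to timestamp 36 → {mike:36, whiskey:82}
fire next event → mike; now {whiskey:82}
fire next event → whiskey; now {}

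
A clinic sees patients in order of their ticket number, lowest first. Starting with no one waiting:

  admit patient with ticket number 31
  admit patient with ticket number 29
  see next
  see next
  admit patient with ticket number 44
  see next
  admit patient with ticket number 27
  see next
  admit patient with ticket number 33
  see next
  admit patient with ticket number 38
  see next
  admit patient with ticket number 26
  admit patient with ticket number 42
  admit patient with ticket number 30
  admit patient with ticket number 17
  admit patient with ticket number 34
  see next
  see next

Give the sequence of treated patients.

29, 31, 44, 27, 33, 38, 17, 26

insert 31 → {31}
insert 29 → {29, 31}
see next → 29; now {31}
see next → 31; now {}
insert 44 → {44}
see next → 44; now {}
insert 27 → {27}
see next → 27; now {}
insert 33 → {33}
see next → 33; now {}
insert 38 → {38}
see next → 38; now {}
insert 26 → {26}
insert 42 → {26, 42}
insert 30 → {26, 30, 42}
insert 17 → {17, 26, 30, 42}
insert 34 → {17, 26, 30, 34, 42}
see next → 17; now {26, 30, 34, 42}
see next → 26; now {30, 34, 42}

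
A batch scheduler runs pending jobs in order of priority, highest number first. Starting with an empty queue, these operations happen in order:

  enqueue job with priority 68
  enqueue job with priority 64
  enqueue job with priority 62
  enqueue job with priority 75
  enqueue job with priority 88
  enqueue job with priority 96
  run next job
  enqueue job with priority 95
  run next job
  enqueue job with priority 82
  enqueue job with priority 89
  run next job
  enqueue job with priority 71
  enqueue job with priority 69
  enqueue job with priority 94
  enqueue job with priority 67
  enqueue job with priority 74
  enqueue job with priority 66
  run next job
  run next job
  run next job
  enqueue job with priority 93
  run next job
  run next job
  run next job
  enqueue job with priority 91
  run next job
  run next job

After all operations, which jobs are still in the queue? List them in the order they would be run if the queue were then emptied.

insert 68 → {68}
insert 64 → {68, 64}
insert 62 → {68, 64, 62}
insert 75 → {75, 68, 64, 62}
insert 88 → {88, 75, 68, 64, 62}
insert 96 → {96, 88, 75, 68, 64, 62}
run next job → 96; now {88, 75, 68, 64, 62}
insert 95 → {95, 88, 75, 68, 64, 62}
run next job → 95; now {88, 75, 68, 64, 62}
insert 82 → {88, 82, 75, 68, 64, 62}
insert 89 → {89, 88, 82, 75, 68, 64, 62}
run next job → 89; now {88, 82, 75, 68, 64, 62}
insert 71 → {88, 82, 75, 71, 68, 64, 62}
insert 69 → {88, 82, 75, 71, 69, 68, 64, 62}
insert 94 → {94, 88, 82, 75, 71, 69, 68, 64, 62}
insert 67 → {94, 88, 82, 75, 71, 69, 68, 67, 64, 62}
insert 74 → {94, 88, 82, 75, 74, 71, 69, 68, 67, 64, 62}
insert 66 → {94, 88, 82, 75, 74, 71, 69, 68, 67, 66, 64, 62}
run next job → 94; now {88, 82, 75, 74, 71, 69, 68, 67, 66, 64, 62}
run next job → 88; now {82, 75, 74, 71, 69, 68, 67, 66, 64, 62}
run next job → 82; now {75, 74, 71, 69, 68, 67, 66, 64, 62}
insert 93 → {93, 75, 74, 71, 69, 68, 67, 66, 64, 62}
run next job → 93; now {75, 74, 71, 69, 68, 67, 66, 64, 62}
run next job → 75; now {74, 71, 69, 68, 67, 66, 64, 62}
run next job → 74; now {71, 69, 68, 67, 66, 64, 62}
insert 91 → {91, 71, 69, 68, 67, 66, 64, 62}
run next job → 91; now {71, 69, 68, 67, 66, 64, 62}
run next job → 71; now {69, 68, 67, 66, 64, 62}

69, 68, 67, 66, 64, 62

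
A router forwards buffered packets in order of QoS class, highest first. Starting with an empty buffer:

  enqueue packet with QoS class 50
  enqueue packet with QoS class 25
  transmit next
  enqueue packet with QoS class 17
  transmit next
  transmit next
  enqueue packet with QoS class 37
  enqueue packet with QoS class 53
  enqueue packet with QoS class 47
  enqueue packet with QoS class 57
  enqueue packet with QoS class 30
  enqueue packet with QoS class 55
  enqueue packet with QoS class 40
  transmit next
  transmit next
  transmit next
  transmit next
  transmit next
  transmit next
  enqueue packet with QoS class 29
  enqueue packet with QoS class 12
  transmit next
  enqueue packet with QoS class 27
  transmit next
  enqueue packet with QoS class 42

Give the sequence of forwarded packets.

insert 50 → {50}
insert 25 → {50, 25}
transmit next → 50; now {25}
insert 17 → {25, 17}
transmit next → 25; now {17}
transmit next → 17; now {}
insert 37 → {37}
insert 53 → {53, 37}
insert 47 → {53, 47, 37}
insert 57 → {57, 53, 47, 37}
insert 30 → {57, 53, 47, 37, 30}
insert 55 → {57, 55, 53, 47, 37, 30}
insert 40 → {57, 55, 53, 47, 40, 37, 30}
transmit next → 57; now {55, 53, 47, 40, 37, 30}
transmit next → 55; now {53, 47, 40, 37, 30}
transmit next → 53; now {47, 40, 37, 30}
transmit next → 47; now {40, 37, 30}
transmit next → 40; now {37, 30}
transmit next → 37; now {30}
insert 29 → {30, 29}
insert 12 → {30, 29, 12}
transmit next → 30; now {29, 12}
insert 27 → {29, 27, 12}
transmit next → 29; now {27, 12}
insert 42 → {42, 27, 12}

50, 25, 17, 57, 55, 53, 47, 40, 37, 30, 29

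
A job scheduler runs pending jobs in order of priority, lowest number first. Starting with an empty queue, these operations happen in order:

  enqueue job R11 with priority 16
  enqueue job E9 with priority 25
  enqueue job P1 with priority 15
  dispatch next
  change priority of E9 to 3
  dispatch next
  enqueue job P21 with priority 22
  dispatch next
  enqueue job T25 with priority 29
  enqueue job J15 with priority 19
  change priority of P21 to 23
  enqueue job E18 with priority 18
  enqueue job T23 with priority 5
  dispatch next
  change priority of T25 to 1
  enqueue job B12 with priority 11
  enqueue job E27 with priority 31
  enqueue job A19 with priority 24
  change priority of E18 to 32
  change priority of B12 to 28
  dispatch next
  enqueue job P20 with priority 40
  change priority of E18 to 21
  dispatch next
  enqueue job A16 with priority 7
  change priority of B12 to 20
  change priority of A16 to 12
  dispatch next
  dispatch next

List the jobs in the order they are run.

P1 → E9 → R11 → T23 → T25 → J15 → A16 → B12

add R11 (priority 16) → {R11:16}
add E9 (priority 25) → {R11:16, E9:25}
add P1 (priority 15) → {P1:15, R11:16, E9:25}
dispatch next → P1; now {R11:16, E9:25}
update E9 to priority 3 → {E9:3, R11:16}
dispatch next → E9; now {R11:16}
add P21 (priority 22) → {R11:16, P21:22}
dispatch next → R11; now {P21:22}
add T25 (priority 29) → {P21:22, T25:29}
add J15 (priority 19) → {J15:19, P21:22, T25:29}
update P21 to priority 23 → {J15:19, P21:23, T25:29}
add E18 (priority 18) → {E18:18, J15:19, P21:23, T25:29}
add T23 (priority 5) → {T23:5, E18:18, J15:19, P21:23, T25:29}
dispatch next → T23; now {E18:18, J15:19, P21:23, T25:29}
update T25 to priority 1 → {T25:1, E18:18, J15:19, P21:23}
add B12 (priority 11) → {T25:1, B12:11, E18:18, J15:19, P21:23}
add E27 (priority 31) → {T25:1, B12:11, E18:18, J15:19, P21:23, E27:31}
add A19 (priority 24) → {T25:1, B12:11, E18:18, J15:19, P21:23, A19:24, E27:31}
update E18 to priority 32 → {T25:1, B12:11, J15:19, P21:23, A19:24, E27:31, E18:32}
update B12 to priority 28 → {T25:1, J15:19, P21:23, A19:24, B12:28, E27:31, E18:32}
dispatch next → T25; now {J15:19, P21:23, A19:24, B12:28, E27:31, E18:32}
add P20 (priority 40) → {J15:19, P21:23, A19:24, B12:28, E27:31, E18:32, P20:40}
update E18 to priority 21 → {J15:19, E18:21, P21:23, A19:24, B12:28, E27:31, P20:40}
dispatch next → J15; now {E18:21, P21:23, A19:24, B12:28, E27:31, P20:40}
add A16 (priority 7) → {A16:7, E18:21, P21:23, A19:24, B12:28, E27:31, P20:40}
update B12 to priority 20 → {A16:7, B12:20, E18:21, P21:23, A19:24, E27:31, P20:40}
update A16 to priority 12 → {A16:12, B12:20, E18:21, P21:23, A19:24, E27:31, P20:40}
dispatch next → A16; now {B12:20, E18:21, P21:23, A19:24, E27:31, P20:40}
dispatch next → B12; now {E18:21, P21:23, A19:24, E27:31, P20:40}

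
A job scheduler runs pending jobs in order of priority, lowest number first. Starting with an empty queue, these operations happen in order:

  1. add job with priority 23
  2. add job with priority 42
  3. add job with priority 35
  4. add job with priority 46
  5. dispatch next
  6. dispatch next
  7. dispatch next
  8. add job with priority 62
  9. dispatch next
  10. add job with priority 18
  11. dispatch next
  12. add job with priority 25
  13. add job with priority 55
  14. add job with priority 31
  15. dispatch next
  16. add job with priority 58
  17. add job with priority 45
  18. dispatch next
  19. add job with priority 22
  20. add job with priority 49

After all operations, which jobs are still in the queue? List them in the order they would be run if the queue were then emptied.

insert 23 → {23}
insert 42 → {23, 42}
insert 35 → {23, 35, 42}
insert 46 → {23, 35, 42, 46}
dispatch next → 23; now {35, 42, 46}
dispatch next → 35; now {42, 46}
dispatch next → 42; now {46}
insert 62 → {46, 62}
dispatch next → 46; now {62}
insert 18 → {18, 62}
dispatch next → 18; now {62}
insert 25 → {25, 62}
insert 55 → {25, 55, 62}
insert 31 → {25, 31, 55, 62}
dispatch next → 25; now {31, 55, 62}
insert 58 → {31, 55, 58, 62}
insert 45 → {31, 45, 55, 58, 62}
dispatch next → 31; now {45, 55, 58, 62}
insert 22 → {22, 45, 55, 58, 62}
insert 49 → {22, 45, 49, 55, 58, 62}

[22, 45, 49, 55, 58, 62]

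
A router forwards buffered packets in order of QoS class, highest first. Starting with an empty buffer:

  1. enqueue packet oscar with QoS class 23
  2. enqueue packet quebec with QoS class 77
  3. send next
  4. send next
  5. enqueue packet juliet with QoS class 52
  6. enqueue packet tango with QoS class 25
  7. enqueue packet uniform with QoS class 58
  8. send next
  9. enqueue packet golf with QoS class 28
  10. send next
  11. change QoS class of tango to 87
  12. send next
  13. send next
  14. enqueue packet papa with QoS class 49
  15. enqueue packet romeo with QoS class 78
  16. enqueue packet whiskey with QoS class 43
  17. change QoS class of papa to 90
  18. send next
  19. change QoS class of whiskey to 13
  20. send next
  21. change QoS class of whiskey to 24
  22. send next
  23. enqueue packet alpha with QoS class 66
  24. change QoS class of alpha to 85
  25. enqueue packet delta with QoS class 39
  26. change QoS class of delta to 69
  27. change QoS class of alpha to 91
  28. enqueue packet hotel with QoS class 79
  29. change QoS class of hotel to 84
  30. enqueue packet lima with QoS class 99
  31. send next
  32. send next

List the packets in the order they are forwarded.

quebec → oscar → uniform → juliet → tango → golf → papa → romeo → whiskey → lima → alpha

add oscar (QoS class 23) → {oscar:23}
add quebec (QoS class 77) → {quebec:77, oscar:23}
send next → quebec; now {oscar:23}
send next → oscar; now {}
add juliet (QoS class 52) → {juliet:52}
add tango (QoS class 25) → {juliet:52, tango:25}
add uniform (QoS class 58) → {uniform:58, juliet:52, tango:25}
send next → uniform; now {juliet:52, tango:25}
add golf (QoS class 28) → {juliet:52, golf:28, tango:25}
send next → juliet; now {golf:28, tango:25}
update tango to QoS class 87 → {tango:87, golf:28}
send next → tango; now {golf:28}
send next → golf; now {}
add papa (QoS class 49) → {papa:49}
add romeo (QoS class 78) → {romeo:78, papa:49}
add whiskey (QoS class 43) → {romeo:78, papa:49, whiskey:43}
update papa to QoS class 90 → {papa:90, romeo:78, whiskey:43}
send next → papa; now {romeo:78, whiskey:43}
update whiskey to QoS class 13 → {romeo:78, whiskey:13}
send next → romeo; now {whiskey:13}
update whiskey to QoS class 24 → {whiskey:24}
send next → whiskey; now {}
add alpha (QoS class 66) → {alpha:66}
update alpha to QoS class 85 → {alpha:85}
add delta (QoS class 39) → {alpha:85, delta:39}
update delta to QoS class 69 → {alpha:85, delta:69}
update alpha to QoS class 91 → {alpha:91, delta:69}
add hotel (QoS class 79) → {alpha:91, hotel:79, delta:69}
update hotel to QoS class 84 → {alpha:91, hotel:84, delta:69}
add lima (QoS class 99) → {lima:99, alpha:91, hotel:84, delta:69}
send next → lima; now {alpha:91, hotel:84, delta:69}
send next → alpha; now {hotel:84, delta:69}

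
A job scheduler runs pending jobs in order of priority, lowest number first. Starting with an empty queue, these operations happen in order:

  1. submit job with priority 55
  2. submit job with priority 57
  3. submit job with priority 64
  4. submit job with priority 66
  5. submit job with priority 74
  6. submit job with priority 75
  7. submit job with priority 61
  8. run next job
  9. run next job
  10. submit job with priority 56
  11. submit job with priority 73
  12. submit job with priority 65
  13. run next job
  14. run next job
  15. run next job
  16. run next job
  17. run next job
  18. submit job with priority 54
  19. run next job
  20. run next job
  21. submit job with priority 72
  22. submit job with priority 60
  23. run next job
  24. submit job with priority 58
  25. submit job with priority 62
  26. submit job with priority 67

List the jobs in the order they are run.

insert 55 → {55}
insert 57 → {55, 57}
insert 64 → {55, 57, 64}
insert 66 → {55, 57, 64, 66}
insert 74 → {55, 57, 64, 66, 74}
insert 75 → {55, 57, 64, 66, 74, 75}
insert 61 → {55, 57, 61, 64, 66, 74, 75}
run next job → 55; now {57, 61, 64, 66, 74, 75}
run next job → 57; now {61, 64, 66, 74, 75}
insert 56 → {56, 61, 64, 66, 74, 75}
insert 73 → {56, 61, 64, 66, 73, 74, 75}
insert 65 → {56, 61, 64, 65, 66, 73, 74, 75}
run next job → 56; now {61, 64, 65, 66, 73, 74, 75}
run next job → 61; now {64, 65, 66, 73, 74, 75}
run next job → 64; now {65, 66, 73, 74, 75}
run next job → 65; now {66, 73, 74, 75}
run next job → 66; now {73, 74, 75}
insert 54 → {54, 73, 74, 75}
run next job → 54; now {73, 74, 75}
run next job → 73; now {74, 75}
insert 72 → {72, 74, 75}
insert 60 → {60, 72, 74, 75}
run next job → 60; now {72, 74, 75}
insert 58 → {58, 72, 74, 75}
insert 62 → {58, 62, 72, 74, 75}
insert 67 → {58, 62, 67, 72, 74, 75}

55, 57, 56, 61, 64, 65, 66, 54, 73, 60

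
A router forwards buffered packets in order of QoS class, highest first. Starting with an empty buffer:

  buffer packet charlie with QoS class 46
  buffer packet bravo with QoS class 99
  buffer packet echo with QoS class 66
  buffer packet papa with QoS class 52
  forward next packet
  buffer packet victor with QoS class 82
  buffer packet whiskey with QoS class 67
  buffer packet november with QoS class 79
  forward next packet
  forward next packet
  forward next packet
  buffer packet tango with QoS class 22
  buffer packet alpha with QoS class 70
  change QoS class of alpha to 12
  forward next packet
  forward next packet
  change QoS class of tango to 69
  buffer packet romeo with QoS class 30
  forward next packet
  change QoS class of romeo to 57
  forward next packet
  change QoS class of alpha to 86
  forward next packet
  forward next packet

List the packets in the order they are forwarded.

bravo → victor → november → whiskey → echo → papa → tango → romeo → alpha → charlie

add charlie (QoS class 46) → {charlie:46}
add bravo (QoS class 99) → {bravo:99, charlie:46}
add echo (QoS class 66) → {bravo:99, echo:66, charlie:46}
add papa (QoS class 52) → {bravo:99, echo:66, papa:52, charlie:46}
forward next packet → bravo; now {echo:66, papa:52, charlie:46}
add victor (QoS class 82) → {victor:82, echo:66, papa:52, charlie:46}
add whiskey (QoS class 67) → {victor:82, whiskey:67, echo:66, papa:52, charlie:46}
add november (QoS class 79) → {victor:82, november:79, whiskey:67, echo:66, papa:52, charlie:46}
forward next packet → victor; now {november:79, whiskey:67, echo:66, papa:52, charlie:46}
forward next packet → november; now {whiskey:67, echo:66, papa:52, charlie:46}
forward next packet → whiskey; now {echo:66, papa:52, charlie:46}
add tango (QoS class 22) → {echo:66, papa:52, charlie:46, tango:22}
add alpha (QoS class 70) → {alpha:70, echo:66, papa:52, charlie:46, tango:22}
update alpha to QoS class 12 → {echo:66, papa:52, charlie:46, tango:22, alpha:12}
forward next packet → echo; now {papa:52, charlie:46, tango:22, alpha:12}
forward next packet → papa; now {charlie:46, tango:22, alpha:12}
update tango to QoS class 69 → {tango:69, charlie:46, alpha:12}
add romeo (QoS class 30) → {tango:69, charlie:46, romeo:30, alpha:12}
forward next packet → tango; now {charlie:46, romeo:30, alpha:12}
update romeo to QoS class 57 → {romeo:57, charlie:46, alpha:12}
forward next packet → romeo; now {charlie:46, alpha:12}
update alpha to QoS class 86 → {alpha:86, charlie:46}
forward next packet → alpha; now {charlie:46}
forward next packet → charlie; now {}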